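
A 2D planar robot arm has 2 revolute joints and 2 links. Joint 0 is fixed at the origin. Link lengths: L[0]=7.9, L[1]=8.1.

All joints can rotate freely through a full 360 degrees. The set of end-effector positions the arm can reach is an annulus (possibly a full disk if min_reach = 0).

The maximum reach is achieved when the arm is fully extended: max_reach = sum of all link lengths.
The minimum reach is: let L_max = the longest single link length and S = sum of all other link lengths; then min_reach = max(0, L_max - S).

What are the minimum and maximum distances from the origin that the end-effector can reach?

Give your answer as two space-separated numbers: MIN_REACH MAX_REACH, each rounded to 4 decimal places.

Answer: 0.2000 16.0000

Derivation:
Link lengths: [7.9, 8.1]
max_reach = 7.9 + 8.1 = 16
L_max = max([7.9, 8.1]) = 8.1
S (sum of others) = 16 - 8.1 = 7.9
min_reach = max(0, 8.1 - 7.9) = max(0, 0.2) = 0.2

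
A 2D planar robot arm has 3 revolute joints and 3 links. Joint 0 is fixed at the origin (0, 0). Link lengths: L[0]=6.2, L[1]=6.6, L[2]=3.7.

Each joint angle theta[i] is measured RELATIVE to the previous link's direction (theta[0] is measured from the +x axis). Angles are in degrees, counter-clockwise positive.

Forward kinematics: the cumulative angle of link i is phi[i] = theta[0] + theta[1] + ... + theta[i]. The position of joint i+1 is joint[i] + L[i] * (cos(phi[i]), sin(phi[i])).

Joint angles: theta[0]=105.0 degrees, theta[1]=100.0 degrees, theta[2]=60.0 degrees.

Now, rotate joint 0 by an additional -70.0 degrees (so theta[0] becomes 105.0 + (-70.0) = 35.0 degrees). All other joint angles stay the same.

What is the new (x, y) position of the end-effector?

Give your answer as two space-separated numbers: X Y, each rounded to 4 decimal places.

joint[0] = (0.0000, 0.0000)  (base)
link 0: phi[0] = 35 = 35 deg
  cos(35 deg) = 0.8192, sin(35 deg) = 0.5736
  joint[1] = (0.0000, 0.0000) + 6.2 * (0.8192, 0.5736) = (0.0000 + 5.0787, 0.0000 + 3.5562) = (5.0787, 3.5562)
link 1: phi[1] = 35 + 100 = 135 deg
  cos(135 deg) = -0.7071, sin(135 deg) = 0.7071
  joint[2] = (5.0787, 3.5562) + 6.6 * (-0.7071, 0.7071) = (5.0787 + -4.6669, 3.5562 + 4.6669) = (0.4118, 8.2231)
link 2: phi[2] = 35 + 100 + 60 = 195 deg
  cos(195 deg) = -0.9659, sin(195 deg) = -0.2588
  joint[3] = (0.4118, 8.2231) + 3.7 * (-0.9659, -0.2588) = (0.4118 + -3.5739, 8.2231 + -0.9576) = (-3.1621, 7.2654)
End effector: (-3.1621, 7.2654)

Answer: -3.1621 7.2654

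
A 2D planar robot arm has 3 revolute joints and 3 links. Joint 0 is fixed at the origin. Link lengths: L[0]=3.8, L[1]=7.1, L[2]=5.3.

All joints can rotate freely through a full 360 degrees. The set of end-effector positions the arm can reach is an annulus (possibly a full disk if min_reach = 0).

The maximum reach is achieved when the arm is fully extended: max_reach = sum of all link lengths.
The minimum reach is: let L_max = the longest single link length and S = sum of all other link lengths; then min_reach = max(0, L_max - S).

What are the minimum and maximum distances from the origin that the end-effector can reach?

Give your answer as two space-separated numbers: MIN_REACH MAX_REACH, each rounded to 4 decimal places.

Link lengths: [3.8, 7.1, 5.3]
max_reach = 3.8 + 7.1 + 5.3 = 16.2
L_max = max([3.8, 7.1, 5.3]) = 7.1
S (sum of others) = 16.2 - 7.1 = 9.1
min_reach = max(0, 7.1 - 9.1) = max(0, -2) = 0

Answer: 0.0000 16.2000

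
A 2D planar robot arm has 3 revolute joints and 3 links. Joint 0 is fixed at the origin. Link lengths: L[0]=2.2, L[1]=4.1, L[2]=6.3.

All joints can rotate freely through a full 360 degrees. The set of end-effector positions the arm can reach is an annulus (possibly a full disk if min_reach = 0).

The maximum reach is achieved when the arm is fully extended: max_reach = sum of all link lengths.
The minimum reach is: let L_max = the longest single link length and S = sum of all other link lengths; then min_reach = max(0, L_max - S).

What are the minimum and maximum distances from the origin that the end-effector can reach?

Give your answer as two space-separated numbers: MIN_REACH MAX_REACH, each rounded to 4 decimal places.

Answer: 0.0000 12.6000

Derivation:
Link lengths: [2.2, 4.1, 6.3]
max_reach = 2.2 + 4.1 + 6.3 = 12.6
L_max = max([2.2, 4.1, 6.3]) = 6.3
S (sum of others) = 12.6 - 6.3 = 6.3
min_reach = max(0, 6.3 - 6.3) = max(0, 0) = 0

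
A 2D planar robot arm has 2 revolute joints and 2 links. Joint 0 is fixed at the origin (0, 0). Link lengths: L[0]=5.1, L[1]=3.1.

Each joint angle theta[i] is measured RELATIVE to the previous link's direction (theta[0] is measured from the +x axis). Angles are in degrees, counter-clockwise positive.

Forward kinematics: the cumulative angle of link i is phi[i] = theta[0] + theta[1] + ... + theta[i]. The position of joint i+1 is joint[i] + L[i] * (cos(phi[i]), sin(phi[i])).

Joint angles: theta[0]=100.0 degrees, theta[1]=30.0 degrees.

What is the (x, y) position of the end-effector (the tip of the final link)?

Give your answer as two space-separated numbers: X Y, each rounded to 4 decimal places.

joint[0] = (0.0000, 0.0000)  (base)
link 0: phi[0] = 100 = 100 deg
  cos(100 deg) = -0.1736, sin(100 deg) = 0.9848
  joint[1] = (0.0000, 0.0000) + 5.1 * (-0.1736, 0.9848) = (0.0000 + -0.8856, 0.0000 + 5.0225) = (-0.8856, 5.0225)
link 1: phi[1] = 100 + 30 = 130 deg
  cos(130 deg) = -0.6428, sin(130 deg) = 0.7660
  joint[2] = (-0.8856, 5.0225) + 3.1 * (-0.6428, 0.7660) = (-0.8856 + -1.9926, 5.0225 + 2.3747) = (-2.8782, 7.3973)
End effector: (-2.8782, 7.3973)

Answer: -2.8782 7.3973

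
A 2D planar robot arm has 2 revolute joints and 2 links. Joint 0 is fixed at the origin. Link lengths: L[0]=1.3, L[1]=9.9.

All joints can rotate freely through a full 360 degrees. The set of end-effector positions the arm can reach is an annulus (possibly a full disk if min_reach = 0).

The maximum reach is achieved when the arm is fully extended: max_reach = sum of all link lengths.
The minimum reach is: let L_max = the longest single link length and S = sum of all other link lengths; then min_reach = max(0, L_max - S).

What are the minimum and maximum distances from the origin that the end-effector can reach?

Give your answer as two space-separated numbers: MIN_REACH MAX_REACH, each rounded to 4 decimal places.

Answer: 8.6000 11.2000

Derivation:
Link lengths: [1.3, 9.9]
max_reach = 1.3 + 9.9 = 11.2
L_max = max([1.3, 9.9]) = 9.9
S (sum of others) = 11.2 - 9.9 = 1.3
min_reach = max(0, 9.9 - 1.3) = max(0, 8.6) = 8.6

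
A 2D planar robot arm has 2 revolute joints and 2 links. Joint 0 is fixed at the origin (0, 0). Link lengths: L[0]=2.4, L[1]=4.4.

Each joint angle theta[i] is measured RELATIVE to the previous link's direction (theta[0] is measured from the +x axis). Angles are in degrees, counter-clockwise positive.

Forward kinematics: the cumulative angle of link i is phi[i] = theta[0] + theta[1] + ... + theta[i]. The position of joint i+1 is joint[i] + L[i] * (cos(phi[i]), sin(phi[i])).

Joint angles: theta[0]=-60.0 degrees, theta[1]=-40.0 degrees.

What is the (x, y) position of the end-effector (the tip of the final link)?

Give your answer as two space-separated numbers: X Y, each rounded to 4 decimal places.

joint[0] = (0.0000, 0.0000)  (base)
link 0: phi[0] = -60 = -60 deg
  cos(-60 deg) = 0.5000, sin(-60 deg) = -0.8660
  joint[1] = (0.0000, 0.0000) + 2.4 * (0.5000, -0.8660) = (0.0000 + 1.2000, 0.0000 + -2.0785) = (1.2000, -2.0785)
link 1: phi[1] = -60 + -40 = -100 deg
  cos(-100 deg) = -0.1736, sin(-100 deg) = -0.9848
  joint[2] = (1.2000, -2.0785) + 4.4 * (-0.1736, -0.9848) = (1.2000 + -0.7641, -2.0785 + -4.3332) = (0.4359, -6.4116)
End effector: (0.4359, -6.4116)

Answer: 0.4359 -6.4116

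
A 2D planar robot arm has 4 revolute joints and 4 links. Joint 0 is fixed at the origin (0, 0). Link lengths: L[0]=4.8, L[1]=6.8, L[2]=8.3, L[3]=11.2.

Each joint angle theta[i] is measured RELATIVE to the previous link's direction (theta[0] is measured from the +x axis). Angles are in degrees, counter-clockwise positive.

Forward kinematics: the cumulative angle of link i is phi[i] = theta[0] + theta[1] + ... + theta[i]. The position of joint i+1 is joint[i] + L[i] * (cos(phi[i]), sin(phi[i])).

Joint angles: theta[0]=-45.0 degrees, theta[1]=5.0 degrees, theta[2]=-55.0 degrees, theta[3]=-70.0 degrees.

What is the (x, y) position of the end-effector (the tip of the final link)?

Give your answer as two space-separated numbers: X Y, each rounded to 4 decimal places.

joint[0] = (0.0000, 0.0000)  (base)
link 0: phi[0] = -45 = -45 deg
  cos(-45 deg) = 0.7071, sin(-45 deg) = -0.7071
  joint[1] = (0.0000, 0.0000) + 4.8 * (0.7071, -0.7071) = (0.0000 + 3.3941, 0.0000 + -3.3941) = (3.3941, -3.3941)
link 1: phi[1] = -45 + 5 = -40 deg
  cos(-40 deg) = 0.7660, sin(-40 deg) = -0.6428
  joint[2] = (3.3941, -3.3941) + 6.8 * (0.7660, -0.6428) = (3.3941 + 5.2091, -3.3941 + -4.3710) = (8.6032, -7.7651)
link 2: phi[2] = -45 + 5 + -55 = -95 deg
  cos(-95 deg) = -0.0872, sin(-95 deg) = -0.9962
  joint[3] = (8.6032, -7.7651) + 8.3 * (-0.0872, -0.9962) = (8.6032 + -0.7234, -7.7651 + -8.2684) = (7.8798, -16.0335)
link 3: phi[3] = -45 + 5 + -55 + -70 = -165 deg
  cos(-165 deg) = -0.9659, sin(-165 deg) = -0.2588
  joint[4] = (7.8798, -16.0335) + 11.2 * (-0.9659, -0.2588) = (7.8798 + -10.8184, -16.0335 + -2.8988) = (-2.9385, -18.9323)
End effector: (-2.9385, -18.9323)

Answer: -2.9385 -18.9323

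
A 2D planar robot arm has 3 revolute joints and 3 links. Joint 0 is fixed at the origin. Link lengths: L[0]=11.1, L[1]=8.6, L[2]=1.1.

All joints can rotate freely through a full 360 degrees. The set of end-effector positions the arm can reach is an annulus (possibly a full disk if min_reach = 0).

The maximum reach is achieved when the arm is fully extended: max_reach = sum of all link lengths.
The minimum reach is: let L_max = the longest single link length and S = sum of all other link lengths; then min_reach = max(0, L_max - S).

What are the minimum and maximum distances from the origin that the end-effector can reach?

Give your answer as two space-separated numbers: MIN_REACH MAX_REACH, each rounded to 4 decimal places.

Answer: 1.4000 20.8000

Derivation:
Link lengths: [11.1, 8.6, 1.1]
max_reach = 11.1 + 8.6 + 1.1 = 20.8
L_max = max([11.1, 8.6, 1.1]) = 11.1
S (sum of others) = 20.8 - 11.1 = 9.7
min_reach = max(0, 11.1 - 9.7) = max(0, 1.4) = 1.4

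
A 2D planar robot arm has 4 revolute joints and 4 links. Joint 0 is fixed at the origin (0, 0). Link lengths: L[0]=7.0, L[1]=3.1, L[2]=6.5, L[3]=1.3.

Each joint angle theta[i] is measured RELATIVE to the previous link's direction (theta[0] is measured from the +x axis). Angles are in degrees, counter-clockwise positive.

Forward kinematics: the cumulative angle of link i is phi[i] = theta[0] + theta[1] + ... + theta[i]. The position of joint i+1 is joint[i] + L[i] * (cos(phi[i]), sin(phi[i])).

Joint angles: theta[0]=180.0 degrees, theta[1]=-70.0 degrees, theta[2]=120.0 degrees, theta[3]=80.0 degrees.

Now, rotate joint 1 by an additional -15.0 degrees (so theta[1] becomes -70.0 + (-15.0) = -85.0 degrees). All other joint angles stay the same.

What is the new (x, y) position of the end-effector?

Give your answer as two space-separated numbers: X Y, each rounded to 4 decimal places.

joint[0] = (0.0000, 0.0000)  (base)
link 0: phi[0] = 180 = 180 deg
  cos(180 deg) = -1.0000, sin(180 deg) = 0.0000
  joint[1] = (0.0000, 0.0000) + 7 * (-1.0000, 0.0000) = (0.0000 + -7.0000, 0.0000 + 0.0000) = (-7.0000, 0.0000)
link 1: phi[1] = 180 + -85 = 95 deg
  cos(95 deg) = -0.0872, sin(95 deg) = 0.9962
  joint[2] = (-7.0000, 0.0000) + 3.1 * (-0.0872, 0.9962) = (-7.0000 + -0.2702, 0.0000 + 3.0882) = (-7.2702, 3.0882)
link 2: phi[2] = 180 + -85 + 120 = 215 deg
  cos(215 deg) = -0.8192, sin(215 deg) = -0.5736
  joint[3] = (-7.2702, 3.0882) + 6.5 * (-0.8192, -0.5736) = (-7.2702 + -5.3245, 3.0882 + -3.7282) = (-12.5947, -0.6400)
link 3: phi[3] = 180 + -85 + 120 + 80 = 295 deg
  cos(295 deg) = 0.4226, sin(295 deg) = -0.9063
  joint[4] = (-12.5947, -0.6400) + 1.3 * (0.4226, -0.9063) = (-12.5947 + 0.5494, -0.6400 + -1.1782) = (-12.0453, -1.8182)
End effector: (-12.0453, -1.8182)

Answer: -12.0453 -1.8182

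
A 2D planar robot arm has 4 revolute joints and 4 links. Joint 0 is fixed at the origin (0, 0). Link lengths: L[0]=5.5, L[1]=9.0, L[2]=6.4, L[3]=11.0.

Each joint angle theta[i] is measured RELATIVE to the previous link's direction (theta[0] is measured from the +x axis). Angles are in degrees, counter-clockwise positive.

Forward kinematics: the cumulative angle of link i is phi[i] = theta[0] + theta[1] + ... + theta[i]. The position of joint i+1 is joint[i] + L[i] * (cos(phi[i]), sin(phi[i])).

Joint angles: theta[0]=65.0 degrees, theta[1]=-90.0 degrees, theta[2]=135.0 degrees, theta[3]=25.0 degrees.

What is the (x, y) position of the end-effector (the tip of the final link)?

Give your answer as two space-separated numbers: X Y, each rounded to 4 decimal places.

Answer: 0.5141 14.9733

Derivation:
joint[0] = (0.0000, 0.0000)  (base)
link 0: phi[0] = 65 = 65 deg
  cos(65 deg) = 0.4226, sin(65 deg) = 0.9063
  joint[1] = (0.0000, 0.0000) + 5.5 * (0.4226, 0.9063) = (0.0000 + 2.3244, 0.0000 + 4.9847) = (2.3244, 4.9847)
link 1: phi[1] = 65 + -90 = -25 deg
  cos(-25 deg) = 0.9063, sin(-25 deg) = -0.4226
  joint[2] = (2.3244, 4.9847) + 9 * (0.9063, -0.4226) = (2.3244 + 8.1568, 4.9847 + -3.8036) = (10.4812, 1.1811)
link 2: phi[2] = 65 + -90 + 135 = 110 deg
  cos(110 deg) = -0.3420, sin(110 deg) = 0.9397
  joint[3] = (10.4812, 1.1811) + 6.4 * (-0.3420, 0.9397) = (10.4812 + -2.1889, 1.1811 + 6.0140) = (8.2922, 7.1952)
link 3: phi[3] = 65 + -90 + 135 + 25 = 135 deg
  cos(135 deg) = -0.7071, sin(135 deg) = 0.7071
  joint[4] = (8.2922, 7.1952) + 11 * (-0.7071, 0.7071) = (8.2922 + -7.7782, 7.1952 + 7.7782) = (0.5141, 14.9733)
End effector: (0.5141, 14.9733)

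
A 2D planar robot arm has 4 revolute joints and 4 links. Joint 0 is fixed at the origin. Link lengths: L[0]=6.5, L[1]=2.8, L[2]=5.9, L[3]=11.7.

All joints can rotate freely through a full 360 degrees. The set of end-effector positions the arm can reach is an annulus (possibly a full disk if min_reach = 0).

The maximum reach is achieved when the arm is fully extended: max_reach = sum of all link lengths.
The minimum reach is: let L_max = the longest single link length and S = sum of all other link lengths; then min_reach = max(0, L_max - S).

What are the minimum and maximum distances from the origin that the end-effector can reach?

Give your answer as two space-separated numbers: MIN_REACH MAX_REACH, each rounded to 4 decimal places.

Link lengths: [6.5, 2.8, 5.9, 11.7]
max_reach = 6.5 + 2.8 + 5.9 + 11.7 = 26.9
L_max = max([6.5, 2.8, 5.9, 11.7]) = 11.7
S (sum of others) = 26.9 - 11.7 = 15.2
min_reach = max(0, 11.7 - 15.2) = max(0, -3.5) = 0

Answer: 0.0000 26.9000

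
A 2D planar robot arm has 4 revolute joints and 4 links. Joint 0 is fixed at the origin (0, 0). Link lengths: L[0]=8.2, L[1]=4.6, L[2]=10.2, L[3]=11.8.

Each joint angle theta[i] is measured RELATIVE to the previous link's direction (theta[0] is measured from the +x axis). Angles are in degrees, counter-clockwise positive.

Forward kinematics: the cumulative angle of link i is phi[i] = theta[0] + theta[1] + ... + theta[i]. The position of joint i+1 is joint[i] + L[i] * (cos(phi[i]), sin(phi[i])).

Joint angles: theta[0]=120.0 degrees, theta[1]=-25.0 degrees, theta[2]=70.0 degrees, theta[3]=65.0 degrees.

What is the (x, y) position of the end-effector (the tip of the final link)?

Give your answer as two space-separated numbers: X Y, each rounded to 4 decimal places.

joint[0] = (0.0000, 0.0000)  (base)
link 0: phi[0] = 120 = 120 deg
  cos(120 deg) = -0.5000, sin(120 deg) = 0.8660
  joint[1] = (0.0000, 0.0000) + 8.2 * (-0.5000, 0.8660) = (0.0000 + -4.1000, 0.0000 + 7.1014) = (-4.1000, 7.1014)
link 1: phi[1] = 120 + -25 = 95 deg
  cos(95 deg) = -0.0872, sin(95 deg) = 0.9962
  joint[2] = (-4.1000, 7.1014) + 4.6 * (-0.0872, 0.9962) = (-4.1000 + -0.4009, 7.1014 + 4.5825) = (-4.5009, 11.6839)
link 2: phi[2] = 120 + -25 + 70 = 165 deg
  cos(165 deg) = -0.9659, sin(165 deg) = 0.2588
  joint[3] = (-4.5009, 11.6839) + 10.2 * (-0.9659, 0.2588) = (-4.5009 + -9.8524, 11.6839 + 2.6400) = (-14.3534, 14.3239)
link 3: phi[3] = 120 + -25 + 70 + 65 = 230 deg
  cos(230 deg) = -0.6428, sin(230 deg) = -0.7660
  joint[4] = (-14.3534, 14.3239) + 11.8 * (-0.6428, -0.7660) = (-14.3534 + -7.5849, 14.3239 + -9.0393) = (-21.9383, 5.2845)
End effector: (-21.9383, 5.2845)

Answer: -21.9383 5.2845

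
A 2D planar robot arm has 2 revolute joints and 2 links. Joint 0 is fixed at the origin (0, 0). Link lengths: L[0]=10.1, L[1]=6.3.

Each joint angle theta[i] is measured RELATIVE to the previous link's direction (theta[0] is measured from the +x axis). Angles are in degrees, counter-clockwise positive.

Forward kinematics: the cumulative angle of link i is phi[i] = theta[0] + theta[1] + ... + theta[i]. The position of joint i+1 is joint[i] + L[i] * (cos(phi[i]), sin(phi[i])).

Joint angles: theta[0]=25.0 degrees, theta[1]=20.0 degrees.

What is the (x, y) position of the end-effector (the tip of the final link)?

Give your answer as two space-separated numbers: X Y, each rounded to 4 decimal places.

joint[0] = (0.0000, 0.0000)  (base)
link 0: phi[0] = 25 = 25 deg
  cos(25 deg) = 0.9063, sin(25 deg) = 0.4226
  joint[1] = (0.0000, 0.0000) + 10.1 * (0.9063, 0.4226) = (0.0000 + 9.1537, 0.0000 + 4.2684) = (9.1537, 4.2684)
link 1: phi[1] = 25 + 20 = 45 deg
  cos(45 deg) = 0.7071, sin(45 deg) = 0.7071
  joint[2] = (9.1537, 4.2684) + 6.3 * (0.7071, 0.7071) = (9.1537 + 4.4548, 4.2684 + 4.4548) = (13.6085, 8.7232)
End effector: (13.6085, 8.7232)

Answer: 13.6085 8.7232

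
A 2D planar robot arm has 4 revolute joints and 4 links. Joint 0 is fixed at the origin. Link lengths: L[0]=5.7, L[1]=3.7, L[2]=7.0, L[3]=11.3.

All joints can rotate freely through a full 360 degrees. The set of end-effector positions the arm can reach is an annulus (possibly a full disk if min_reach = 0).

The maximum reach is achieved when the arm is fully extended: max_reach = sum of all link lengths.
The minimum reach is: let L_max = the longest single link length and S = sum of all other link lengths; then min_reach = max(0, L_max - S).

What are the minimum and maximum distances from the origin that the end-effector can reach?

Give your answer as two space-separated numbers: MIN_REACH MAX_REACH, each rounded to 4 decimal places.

Answer: 0.0000 27.7000

Derivation:
Link lengths: [5.7, 3.7, 7.0, 11.3]
max_reach = 5.7 + 3.7 + 7 + 11.3 = 27.7
L_max = max([5.7, 3.7, 7.0, 11.3]) = 11.3
S (sum of others) = 27.7 - 11.3 = 16.4
min_reach = max(0, 11.3 - 16.4) = max(0, -5.1) = 0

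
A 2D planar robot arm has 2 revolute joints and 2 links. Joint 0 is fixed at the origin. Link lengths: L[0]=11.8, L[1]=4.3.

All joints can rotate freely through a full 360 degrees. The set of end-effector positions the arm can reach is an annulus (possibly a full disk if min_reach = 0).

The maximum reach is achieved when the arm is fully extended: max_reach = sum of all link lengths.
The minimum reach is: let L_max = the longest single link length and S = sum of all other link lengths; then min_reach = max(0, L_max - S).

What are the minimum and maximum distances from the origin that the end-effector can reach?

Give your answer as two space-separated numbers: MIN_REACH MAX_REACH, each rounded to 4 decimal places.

Answer: 7.5000 16.1000

Derivation:
Link lengths: [11.8, 4.3]
max_reach = 11.8 + 4.3 = 16.1
L_max = max([11.8, 4.3]) = 11.8
S (sum of others) = 16.1 - 11.8 = 4.3
min_reach = max(0, 11.8 - 4.3) = max(0, 7.5) = 7.5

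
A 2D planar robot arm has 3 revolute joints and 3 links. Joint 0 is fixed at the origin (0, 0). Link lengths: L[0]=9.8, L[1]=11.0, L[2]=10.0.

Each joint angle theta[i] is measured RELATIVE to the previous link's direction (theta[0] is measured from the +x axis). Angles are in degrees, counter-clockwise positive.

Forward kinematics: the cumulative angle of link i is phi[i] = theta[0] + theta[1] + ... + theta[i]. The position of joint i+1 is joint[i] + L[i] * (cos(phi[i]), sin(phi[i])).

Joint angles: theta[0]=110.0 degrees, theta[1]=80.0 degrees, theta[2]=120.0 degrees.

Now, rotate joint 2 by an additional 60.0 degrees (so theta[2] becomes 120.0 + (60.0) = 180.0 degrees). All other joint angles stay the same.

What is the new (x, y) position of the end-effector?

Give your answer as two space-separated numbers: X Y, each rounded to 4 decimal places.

joint[0] = (0.0000, 0.0000)  (base)
link 0: phi[0] = 110 = 110 deg
  cos(110 deg) = -0.3420, sin(110 deg) = 0.9397
  joint[1] = (0.0000, 0.0000) + 9.8 * (-0.3420, 0.9397) = (0.0000 + -3.3518, 0.0000 + 9.2090) = (-3.3518, 9.2090)
link 1: phi[1] = 110 + 80 = 190 deg
  cos(190 deg) = -0.9848, sin(190 deg) = -0.1736
  joint[2] = (-3.3518, 9.2090) + 11 * (-0.9848, -0.1736) = (-3.3518 + -10.8329, 9.2090 + -1.9101) = (-14.1847, 7.2989)
link 2: phi[2] = 110 + 80 + 180 = 370 deg
  cos(370 deg) = 0.9848, sin(370 deg) = 0.1736
  joint[3] = (-14.1847, 7.2989) + 10 * (0.9848, 0.1736) = (-14.1847 + 9.8481, 7.2989 + 1.7365) = (-4.3366, 9.0353)
End effector: (-4.3366, 9.0353)

Answer: -4.3366 9.0353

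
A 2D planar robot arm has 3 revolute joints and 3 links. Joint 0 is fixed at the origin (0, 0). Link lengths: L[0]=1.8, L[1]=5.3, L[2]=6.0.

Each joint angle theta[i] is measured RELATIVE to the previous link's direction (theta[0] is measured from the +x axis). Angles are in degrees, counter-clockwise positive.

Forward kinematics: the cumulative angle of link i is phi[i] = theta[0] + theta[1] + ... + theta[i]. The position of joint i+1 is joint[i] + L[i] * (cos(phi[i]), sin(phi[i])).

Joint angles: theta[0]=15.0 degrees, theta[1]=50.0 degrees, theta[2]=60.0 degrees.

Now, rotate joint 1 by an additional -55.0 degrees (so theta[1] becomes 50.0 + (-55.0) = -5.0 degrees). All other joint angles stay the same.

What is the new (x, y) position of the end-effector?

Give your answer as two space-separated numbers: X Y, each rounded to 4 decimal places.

joint[0] = (0.0000, 0.0000)  (base)
link 0: phi[0] = 15 = 15 deg
  cos(15 deg) = 0.9659, sin(15 deg) = 0.2588
  joint[1] = (0.0000, 0.0000) + 1.8 * (0.9659, 0.2588) = (0.0000 + 1.7387, 0.0000 + 0.4659) = (1.7387, 0.4659)
link 1: phi[1] = 15 + -5 = 10 deg
  cos(10 deg) = 0.9848, sin(10 deg) = 0.1736
  joint[2] = (1.7387, 0.4659) + 5.3 * (0.9848, 0.1736) = (1.7387 + 5.2195, 0.4659 + 0.9203) = (6.9581, 1.3862)
link 2: phi[2] = 15 + -5 + 60 = 70 deg
  cos(70 deg) = 0.3420, sin(70 deg) = 0.9397
  joint[3] = (6.9581, 1.3862) + 6 * (0.3420, 0.9397) = (6.9581 + 2.0521, 1.3862 + 5.6382) = (9.0103, 7.0244)
End effector: (9.0103, 7.0244)

Answer: 9.0103 7.0244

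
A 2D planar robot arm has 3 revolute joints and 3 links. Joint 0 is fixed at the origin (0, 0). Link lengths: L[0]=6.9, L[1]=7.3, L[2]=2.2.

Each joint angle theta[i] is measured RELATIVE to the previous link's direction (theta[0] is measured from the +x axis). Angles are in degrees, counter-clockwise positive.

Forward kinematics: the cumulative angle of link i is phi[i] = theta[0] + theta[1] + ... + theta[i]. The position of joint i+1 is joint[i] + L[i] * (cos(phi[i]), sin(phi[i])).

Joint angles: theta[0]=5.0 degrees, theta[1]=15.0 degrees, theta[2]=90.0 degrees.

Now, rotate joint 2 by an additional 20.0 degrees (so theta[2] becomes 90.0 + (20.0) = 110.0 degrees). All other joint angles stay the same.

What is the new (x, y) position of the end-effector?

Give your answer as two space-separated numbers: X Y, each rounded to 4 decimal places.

joint[0] = (0.0000, 0.0000)  (base)
link 0: phi[0] = 5 = 5 deg
  cos(5 deg) = 0.9962, sin(5 deg) = 0.0872
  joint[1] = (0.0000, 0.0000) + 6.9 * (0.9962, 0.0872) = (0.0000 + 6.8737, 0.0000 + 0.6014) = (6.8737, 0.6014)
link 1: phi[1] = 5 + 15 = 20 deg
  cos(20 deg) = 0.9397, sin(20 deg) = 0.3420
  joint[2] = (6.8737, 0.6014) + 7.3 * (0.9397, 0.3420) = (6.8737 + 6.8598, 0.6014 + 2.4967) = (13.7335, 3.0981)
link 2: phi[2] = 5 + 15 + 110 = 130 deg
  cos(130 deg) = -0.6428, sin(130 deg) = 0.7660
  joint[3] = (13.7335, 3.0981) + 2.2 * (-0.6428, 0.7660) = (13.7335 + -1.4141, 3.0981 + 1.6853) = (12.3194, 4.7834)
End effector: (12.3194, 4.7834)

Answer: 12.3194 4.7834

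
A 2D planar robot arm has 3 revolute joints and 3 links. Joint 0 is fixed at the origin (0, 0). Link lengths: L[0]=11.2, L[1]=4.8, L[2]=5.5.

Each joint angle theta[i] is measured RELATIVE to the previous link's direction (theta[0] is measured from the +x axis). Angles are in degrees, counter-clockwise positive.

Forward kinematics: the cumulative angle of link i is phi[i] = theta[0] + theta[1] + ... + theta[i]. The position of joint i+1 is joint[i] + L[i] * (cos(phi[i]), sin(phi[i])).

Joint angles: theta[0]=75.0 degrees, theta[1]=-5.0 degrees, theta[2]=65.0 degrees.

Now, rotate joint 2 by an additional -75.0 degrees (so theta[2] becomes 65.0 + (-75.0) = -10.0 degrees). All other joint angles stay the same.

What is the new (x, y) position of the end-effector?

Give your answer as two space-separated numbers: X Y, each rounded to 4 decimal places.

joint[0] = (0.0000, 0.0000)  (base)
link 0: phi[0] = 75 = 75 deg
  cos(75 deg) = 0.2588, sin(75 deg) = 0.9659
  joint[1] = (0.0000, 0.0000) + 11.2 * (0.2588, 0.9659) = (0.0000 + 2.8988, 0.0000 + 10.8184) = (2.8988, 10.8184)
link 1: phi[1] = 75 + -5 = 70 deg
  cos(70 deg) = 0.3420, sin(70 deg) = 0.9397
  joint[2] = (2.8988, 10.8184) + 4.8 * (0.3420, 0.9397) = (2.8988 + 1.6417, 10.8184 + 4.5105) = (4.5405, 15.3289)
link 2: phi[2] = 75 + -5 + -10 = 60 deg
  cos(60 deg) = 0.5000, sin(60 deg) = 0.8660
  joint[3] = (4.5405, 15.3289) + 5.5 * (0.5000, 0.8660) = (4.5405 + 2.7500, 15.3289 + 4.7631) = (7.2905, 20.0920)
End effector: (7.2905, 20.0920)

Answer: 7.2905 20.0920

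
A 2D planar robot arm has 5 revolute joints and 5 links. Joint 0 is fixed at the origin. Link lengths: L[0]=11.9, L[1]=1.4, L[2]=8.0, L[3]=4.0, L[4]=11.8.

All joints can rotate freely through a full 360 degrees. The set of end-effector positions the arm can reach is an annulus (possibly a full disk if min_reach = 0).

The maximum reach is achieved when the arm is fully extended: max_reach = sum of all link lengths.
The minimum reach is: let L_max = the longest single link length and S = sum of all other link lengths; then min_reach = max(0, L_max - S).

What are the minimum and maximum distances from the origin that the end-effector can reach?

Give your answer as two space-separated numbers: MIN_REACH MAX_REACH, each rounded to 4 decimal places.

Link lengths: [11.9, 1.4, 8.0, 4.0, 11.8]
max_reach = 11.9 + 1.4 + 8 + 4 + 11.8 = 37.1
L_max = max([11.9, 1.4, 8.0, 4.0, 11.8]) = 11.9
S (sum of others) = 37.1 - 11.9 = 25.2
min_reach = max(0, 11.9 - 25.2) = max(0, -13.3) = 0

Answer: 0.0000 37.1000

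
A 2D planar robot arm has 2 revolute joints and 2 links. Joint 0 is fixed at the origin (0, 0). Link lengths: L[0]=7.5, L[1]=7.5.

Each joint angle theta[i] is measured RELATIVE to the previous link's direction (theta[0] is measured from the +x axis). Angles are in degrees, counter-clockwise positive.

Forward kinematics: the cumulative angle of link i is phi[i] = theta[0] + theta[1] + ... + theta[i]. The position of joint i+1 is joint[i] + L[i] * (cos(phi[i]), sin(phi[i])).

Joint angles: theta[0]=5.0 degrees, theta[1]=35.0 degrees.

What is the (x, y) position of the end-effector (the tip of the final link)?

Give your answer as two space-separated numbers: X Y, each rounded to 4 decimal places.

joint[0] = (0.0000, 0.0000)  (base)
link 0: phi[0] = 5 = 5 deg
  cos(5 deg) = 0.9962, sin(5 deg) = 0.0872
  joint[1] = (0.0000, 0.0000) + 7.5 * (0.9962, 0.0872) = (0.0000 + 7.4715, 0.0000 + 0.6537) = (7.4715, 0.6537)
link 1: phi[1] = 5 + 35 = 40 deg
  cos(40 deg) = 0.7660, sin(40 deg) = 0.6428
  joint[2] = (7.4715, 0.6537) + 7.5 * (0.7660, 0.6428) = (7.4715 + 5.7453, 0.6537 + 4.8209) = (13.2168, 5.4746)
End effector: (13.2168, 5.4746)

Answer: 13.2168 5.4746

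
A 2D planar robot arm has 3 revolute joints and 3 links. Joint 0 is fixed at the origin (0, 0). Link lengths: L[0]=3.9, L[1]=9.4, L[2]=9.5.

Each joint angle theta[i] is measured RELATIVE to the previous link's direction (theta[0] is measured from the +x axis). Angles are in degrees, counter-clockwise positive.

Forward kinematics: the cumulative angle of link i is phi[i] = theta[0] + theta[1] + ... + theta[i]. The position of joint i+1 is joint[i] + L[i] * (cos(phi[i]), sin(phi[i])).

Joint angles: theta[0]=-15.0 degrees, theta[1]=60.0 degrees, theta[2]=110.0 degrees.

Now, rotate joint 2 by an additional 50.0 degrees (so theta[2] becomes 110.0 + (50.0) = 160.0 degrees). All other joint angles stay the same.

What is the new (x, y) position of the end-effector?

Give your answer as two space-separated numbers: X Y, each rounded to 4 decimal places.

joint[0] = (0.0000, 0.0000)  (base)
link 0: phi[0] = -15 = -15 deg
  cos(-15 deg) = 0.9659, sin(-15 deg) = -0.2588
  joint[1] = (0.0000, 0.0000) + 3.9 * (0.9659, -0.2588) = (0.0000 + 3.7671, 0.0000 + -1.0094) = (3.7671, -1.0094)
link 1: phi[1] = -15 + 60 = 45 deg
  cos(45 deg) = 0.7071, sin(45 deg) = 0.7071
  joint[2] = (3.7671, -1.0094) + 9.4 * (0.7071, 0.7071) = (3.7671 + 6.6468, -1.0094 + 6.6468) = (10.4139, 5.6374)
link 2: phi[2] = -15 + 60 + 160 = 205 deg
  cos(205 deg) = -0.9063, sin(205 deg) = -0.4226
  joint[3] = (10.4139, 5.6374) + 9.5 * (-0.9063, -0.4226) = (10.4139 + -8.6099, 5.6374 + -4.0149) = (1.8040, 1.6225)
End effector: (1.8040, 1.6225)

Answer: 1.8040 1.6225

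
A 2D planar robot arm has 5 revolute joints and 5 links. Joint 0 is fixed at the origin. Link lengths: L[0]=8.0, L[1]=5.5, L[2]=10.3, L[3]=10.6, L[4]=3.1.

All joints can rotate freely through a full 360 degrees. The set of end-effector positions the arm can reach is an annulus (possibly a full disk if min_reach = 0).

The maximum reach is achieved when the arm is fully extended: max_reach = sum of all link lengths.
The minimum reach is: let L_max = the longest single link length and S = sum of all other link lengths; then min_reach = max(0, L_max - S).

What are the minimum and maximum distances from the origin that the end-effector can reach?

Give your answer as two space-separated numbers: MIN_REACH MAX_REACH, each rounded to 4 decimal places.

Answer: 0.0000 37.5000

Derivation:
Link lengths: [8.0, 5.5, 10.3, 10.6, 3.1]
max_reach = 8 + 5.5 + 10.3 + 10.6 + 3.1 = 37.5
L_max = max([8.0, 5.5, 10.3, 10.6, 3.1]) = 10.6
S (sum of others) = 37.5 - 10.6 = 26.9
min_reach = max(0, 10.6 - 26.9) = max(0, -16.3) = 0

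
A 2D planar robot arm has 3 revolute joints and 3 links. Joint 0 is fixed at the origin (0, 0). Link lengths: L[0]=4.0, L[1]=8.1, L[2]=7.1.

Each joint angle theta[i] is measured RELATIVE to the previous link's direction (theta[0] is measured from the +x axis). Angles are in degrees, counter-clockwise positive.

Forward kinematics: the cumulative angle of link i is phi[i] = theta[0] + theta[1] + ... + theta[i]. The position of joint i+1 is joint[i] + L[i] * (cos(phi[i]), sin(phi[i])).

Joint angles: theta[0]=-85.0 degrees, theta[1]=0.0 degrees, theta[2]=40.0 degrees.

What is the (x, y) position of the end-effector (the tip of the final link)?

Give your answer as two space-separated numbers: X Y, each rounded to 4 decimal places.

Answer: 6.0750 -17.0744

Derivation:
joint[0] = (0.0000, 0.0000)  (base)
link 0: phi[0] = -85 = -85 deg
  cos(-85 deg) = 0.0872, sin(-85 deg) = -0.9962
  joint[1] = (0.0000, 0.0000) + 4 * (0.0872, -0.9962) = (0.0000 + 0.3486, 0.0000 + -3.9848) = (0.3486, -3.9848)
link 1: phi[1] = -85 + 0 = -85 deg
  cos(-85 deg) = 0.0872, sin(-85 deg) = -0.9962
  joint[2] = (0.3486, -3.9848) + 8.1 * (0.0872, -0.9962) = (0.3486 + 0.7060, -3.9848 + -8.0692) = (1.0546, -12.0540)
link 2: phi[2] = -85 + 0 + 40 = -45 deg
  cos(-45 deg) = 0.7071, sin(-45 deg) = -0.7071
  joint[3] = (1.0546, -12.0540) + 7.1 * (0.7071, -0.7071) = (1.0546 + 5.0205, -12.0540 + -5.0205) = (6.0750, -17.0744)
End effector: (6.0750, -17.0744)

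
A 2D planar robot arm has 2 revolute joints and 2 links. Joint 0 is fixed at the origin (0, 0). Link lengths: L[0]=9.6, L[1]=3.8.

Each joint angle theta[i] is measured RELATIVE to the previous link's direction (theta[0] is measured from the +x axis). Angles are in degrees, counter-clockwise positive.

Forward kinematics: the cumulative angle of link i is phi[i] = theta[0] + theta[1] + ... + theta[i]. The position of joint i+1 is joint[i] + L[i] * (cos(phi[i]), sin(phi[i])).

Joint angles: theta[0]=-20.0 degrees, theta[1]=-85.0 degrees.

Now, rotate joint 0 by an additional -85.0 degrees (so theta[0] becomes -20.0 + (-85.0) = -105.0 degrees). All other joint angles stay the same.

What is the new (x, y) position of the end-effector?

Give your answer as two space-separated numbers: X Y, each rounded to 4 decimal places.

Answer: -6.2269 -8.6130

Derivation:
joint[0] = (0.0000, 0.0000)  (base)
link 0: phi[0] = -105 = -105 deg
  cos(-105 deg) = -0.2588, sin(-105 deg) = -0.9659
  joint[1] = (0.0000, 0.0000) + 9.6 * (-0.2588, -0.9659) = (0.0000 + -2.4847, 0.0000 + -9.2729) = (-2.4847, -9.2729)
link 1: phi[1] = -105 + -85 = -190 deg
  cos(-190 deg) = -0.9848, sin(-190 deg) = 0.1736
  joint[2] = (-2.4847, -9.2729) + 3.8 * (-0.9848, 0.1736) = (-2.4847 + -3.7423, -9.2729 + 0.6599) = (-6.2269, -8.6130)
End effector: (-6.2269, -8.6130)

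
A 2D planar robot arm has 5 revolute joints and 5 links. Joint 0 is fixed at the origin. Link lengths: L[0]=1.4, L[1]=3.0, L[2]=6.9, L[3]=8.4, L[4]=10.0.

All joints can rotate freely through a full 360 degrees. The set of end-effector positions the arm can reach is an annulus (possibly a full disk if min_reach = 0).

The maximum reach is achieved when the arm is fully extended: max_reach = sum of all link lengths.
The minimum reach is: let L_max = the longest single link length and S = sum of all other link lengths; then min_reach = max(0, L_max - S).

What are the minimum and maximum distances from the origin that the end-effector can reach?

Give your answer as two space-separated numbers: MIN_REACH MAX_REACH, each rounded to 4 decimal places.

Answer: 0.0000 29.7000

Derivation:
Link lengths: [1.4, 3.0, 6.9, 8.4, 10.0]
max_reach = 1.4 + 3 + 6.9 + 8.4 + 10 = 29.7
L_max = max([1.4, 3.0, 6.9, 8.4, 10.0]) = 10
S (sum of others) = 29.7 - 10 = 19.7
min_reach = max(0, 10 - 19.7) = max(0, -9.7) = 0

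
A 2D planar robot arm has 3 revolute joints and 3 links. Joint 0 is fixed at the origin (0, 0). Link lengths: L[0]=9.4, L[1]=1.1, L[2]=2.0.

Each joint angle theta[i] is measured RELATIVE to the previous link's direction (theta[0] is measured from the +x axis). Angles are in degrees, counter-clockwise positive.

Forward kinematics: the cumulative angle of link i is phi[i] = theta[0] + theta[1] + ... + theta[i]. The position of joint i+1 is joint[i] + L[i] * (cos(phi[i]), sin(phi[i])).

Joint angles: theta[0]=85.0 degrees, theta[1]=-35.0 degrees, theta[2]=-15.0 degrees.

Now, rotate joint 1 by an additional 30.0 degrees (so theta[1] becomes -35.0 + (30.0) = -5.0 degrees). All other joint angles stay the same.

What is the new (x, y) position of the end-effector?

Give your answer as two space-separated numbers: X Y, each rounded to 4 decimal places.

Answer: 1.8555 12.2601

Derivation:
joint[0] = (0.0000, 0.0000)  (base)
link 0: phi[0] = 85 = 85 deg
  cos(85 deg) = 0.0872, sin(85 deg) = 0.9962
  joint[1] = (0.0000, 0.0000) + 9.4 * (0.0872, 0.9962) = (0.0000 + 0.8193, 0.0000 + 9.3642) = (0.8193, 9.3642)
link 1: phi[1] = 85 + -5 = 80 deg
  cos(80 deg) = 0.1736, sin(80 deg) = 0.9848
  joint[2] = (0.8193, 9.3642) + 1.1 * (0.1736, 0.9848) = (0.8193 + 0.1910, 9.3642 + 1.0833) = (1.0103, 10.4475)
link 2: phi[2] = 85 + -5 + -15 = 65 deg
  cos(65 deg) = 0.4226, sin(65 deg) = 0.9063
  joint[3] = (1.0103, 10.4475) + 2 * (0.4226, 0.9063) = (1.0103 + 0.8452, 10.4475 + 1.8126) = (1.8555, 12.2601)
End effector: (1.8555, 12.2601)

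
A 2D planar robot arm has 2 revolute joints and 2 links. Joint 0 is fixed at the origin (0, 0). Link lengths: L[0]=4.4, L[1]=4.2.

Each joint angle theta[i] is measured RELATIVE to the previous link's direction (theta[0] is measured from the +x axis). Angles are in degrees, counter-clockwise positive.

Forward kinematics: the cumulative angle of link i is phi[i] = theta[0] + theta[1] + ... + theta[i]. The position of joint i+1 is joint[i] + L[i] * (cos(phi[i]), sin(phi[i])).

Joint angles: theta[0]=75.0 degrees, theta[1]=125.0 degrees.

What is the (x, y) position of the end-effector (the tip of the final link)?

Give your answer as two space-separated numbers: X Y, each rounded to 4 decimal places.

Answer: -2.8079 2.8136

Derivation:
joint[0] = (0.0000, 0.0000)  (base)
link 0: phi[0] = 75 = 75 deg
  cos(75 deg) = 0.2588, sin(75 deg) = 0.9659
  joint[1] = (0.0000, 0.0000) + 4.4 * (0.2588, 0.9659) = (0.0000 + 1.1388, 0.0000 + 4.2501) = (1.1388, 4.2501)
link 1: phi[1] = 75 + 125 = 200 deg
  cos(200 deg) = -0.9397, sin(200 deg) = -0.3420
  joint[2] = (1.1388, 4.2501) + 4.2 * (-0.9397, -0.3420) = (1.1388 + -3.9467, 4.2501 + -1.4365) = (-2.8079, 2.8136)
End effector: (-2.8079, 2.8136)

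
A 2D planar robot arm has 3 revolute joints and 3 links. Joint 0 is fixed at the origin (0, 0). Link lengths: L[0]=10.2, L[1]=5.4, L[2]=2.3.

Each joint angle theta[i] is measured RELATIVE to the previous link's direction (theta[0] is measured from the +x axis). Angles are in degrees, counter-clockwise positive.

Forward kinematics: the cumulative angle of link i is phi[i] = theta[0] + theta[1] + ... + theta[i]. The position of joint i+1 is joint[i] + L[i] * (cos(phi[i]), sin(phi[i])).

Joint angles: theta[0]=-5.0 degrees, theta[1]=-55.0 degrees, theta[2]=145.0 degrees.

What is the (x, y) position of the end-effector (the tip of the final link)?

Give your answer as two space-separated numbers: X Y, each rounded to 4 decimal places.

joint[0] = (0.0000, 0.0000)  (base)
link 0: phi[0] = -5 = -5 deg
  cos(-5 deg) = 0.9962, sin(-5 deg) = -0.0872
  joint[1] = (0.0000, 0.0000) + 10.2 * (0.9962, -0.0872) = (0.0000 + 10.1612, 0.0000 + -0.8890) = (10.1612, -0.8890)
link 1: phi[1] = -5 + -55 = -60 deg
  cos(-60 deg) = 0.5000, sin(-60 deg) = -0.8660
  joint[2] = (10.1612, -0.8890) + 5.4 * (0.5000, -0.8660) = (10.1612 + 2.7000, -0.8890 + -4.6765) = (12.8612, -5.5655)
link 2: phi[2] = -5 + -55 + 145 = 85 deg
  cos(85 deg) = 0.0872, sin(85 deg) = 0.9962
  joint[3] = (12.8612, -5.5655) + 2.3 * (0.0872, 0.9962) = (12.8612 + 0.2005, -5.5655 + 2.2912) = (13.0616, -3.2743)
End effector: (13.0616, -3.2743)

Answer: 13.0616 -3.2743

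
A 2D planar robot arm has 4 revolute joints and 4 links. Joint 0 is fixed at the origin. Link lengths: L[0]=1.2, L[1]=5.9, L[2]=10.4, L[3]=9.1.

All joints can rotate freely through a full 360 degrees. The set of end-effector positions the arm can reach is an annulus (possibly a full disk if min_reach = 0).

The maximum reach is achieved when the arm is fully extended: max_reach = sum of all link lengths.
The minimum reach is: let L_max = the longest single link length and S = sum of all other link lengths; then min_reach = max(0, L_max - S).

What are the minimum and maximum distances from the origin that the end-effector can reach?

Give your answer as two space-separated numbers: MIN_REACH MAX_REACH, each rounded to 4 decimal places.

Link lengths: [1.2, 5.9, 10.4, 9.1]
max_reach = 1.2 + 5.9 + 10.4 + 9.1 = 26.6
L_max = max([1.2, 5.9, 10.4, 9.1]) = 10.4
S (sum of others) = 26.6 - 10.4 = 16.2
min_reach = max(0, 10.4 - 16.2) = max(0, -5.8) = 0

Answer: 0.0000 26.6000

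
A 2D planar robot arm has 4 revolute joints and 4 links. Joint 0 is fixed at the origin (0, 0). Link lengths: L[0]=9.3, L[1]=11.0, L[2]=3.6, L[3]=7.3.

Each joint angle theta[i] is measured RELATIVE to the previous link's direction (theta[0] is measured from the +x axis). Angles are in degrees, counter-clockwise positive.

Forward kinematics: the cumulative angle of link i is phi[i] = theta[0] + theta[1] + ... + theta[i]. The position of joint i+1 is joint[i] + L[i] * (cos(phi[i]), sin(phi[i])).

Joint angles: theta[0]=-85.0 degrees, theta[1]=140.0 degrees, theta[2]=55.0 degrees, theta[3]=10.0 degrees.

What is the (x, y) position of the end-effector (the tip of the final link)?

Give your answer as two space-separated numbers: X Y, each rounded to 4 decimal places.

joint[0] = (0.0000, 0.0000)  (base)
link 0: phi[0] = -85 = -85 deg
  cos(-85 deg) = 0.0872, sin(-85 deg) = -0.9962
  joint[1] = (0.0000, 0.0000) + 9.3 * (0.0872, -0.9962) = (0.0000 + 0.8105, 0.0000 + -9.2646) = (0.8105, -9.2646)
link 1: phi[1] = -85 + 140 = 55 deg
  cos(55 deg) = 0.5736, sin(55 deg) = 0.8192
  joint[2] = (0.8105, -9.2646) + 11 * (0.5736, 0.8192) = (0.8105 + 6.3093, -9.2646 + 9.0107) = (7.1199, -0.2539)
link 2: phi[2] = -85 + 140 + 55 = 110 deg
  cos(110 deg) = -0.3420, sin(110 deg) = 0.9397
  joint[3] = (7.1199, -0.2539) + 3.6 * (-0.3420, 0.9397) = (7.1199 + -1.2313, -0.2539 + 3.3829) = (5.8886, 3.1290)
link 3: phi[3] = -85 + 140 + 55 + 10 = 120 deg
  cos(120 deg) = -0.5000, sin(120 deg) = 0.8660
  joint[4] = (5.8886, 3.1290) + 7.3 * (-0.5000, 0.8660) = (5.8886 + -3.6500, 3.1290 + 6.3220) = (2.2386, 9.4509)
End effector: (2.2386, 9.4509)

Answer: 2.2386 9.4509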